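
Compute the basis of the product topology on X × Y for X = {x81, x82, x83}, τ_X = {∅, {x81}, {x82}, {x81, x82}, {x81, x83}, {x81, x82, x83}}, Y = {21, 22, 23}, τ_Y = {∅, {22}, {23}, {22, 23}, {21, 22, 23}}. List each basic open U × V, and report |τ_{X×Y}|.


Basis B = {∅ × ∅, {x81} × {22}, {x81} × {23}, {x82} × {22}, {x82} × {23}, {x81} × {22, 23}, {x81, x82} × {22}, {x81, x83} × {22}, {x81, x82} × {23}, {x81, x83} × {23}, {x82} × {22, 23}, {x81} × {21, 22, 23}, {x81, x82, x83} × {22}, {x81, x82, x83} × {23}, {x82} × {21, 22, 23}, {x81, x82} × {22, 23}, {x81, x83} × {22, 23}, {x81, x82} × {21, 22, 23}, {x81, x83} × {21, 22, 23}, {x81, x82, x83} × {22, 23}, {x81, x82, x83} × {21, 22, 23}}; |τ_{X×Y}| = 70.

Enumerate products U × V with U ∈ τ_X, V ∈ τ_Y (deduplicated):
  ∅ × ∅ = {} (∅)
  {x81} × {22} = {(x81,22)}
  {x81} × {23} = {(x81,23)}
  {x82} × {22} = {(x82,22)}
  {x82} × {23} = {(x82,23)}
  {x81} × {22, 23} = {(x81,22), (x81,23)}
  {x81, x82} × {22} = {(x81,22), (x82,22)}
  {x81, x83} × {22} = {(x81,22), (x83,22)}
  {x81, x82} × {23} = {(x81,23), (x82,23)}
  {x81, x83} × {23} = {(x81,23), (x83,23)}
  {x82} × {22, 23} = {(x82,22), (x82,23)}
  {x81} × {21, 22, 23} = {(x81,21), (x81,22), (x81,23)}
  {x81, x82, x83} × {22} = {(x81,22), (x82,22), (x83,22)}
  {x81, x82, x83} × {23} = {(x81,23), (x82,23), (x83,23)}
  {x82} × {21, 22, 23} = {(x82,21), (x82,22), (x82,23)}
  {x81, x82} × {22, 23} = {(x81,22), (x81,23), (x82,22), (x82,23)}
  {x81, x83} × {22, 23} = {(x81,22), (x81,23), (x83,22), (x83,23)}
  {x81, x82} × {21, 22, 23} = {(x81,21), (x81,22), (x81,23), (x82,21), (x82,22), (x82,23)}
  {x81, x83} × {21, 22, 23} = {(x81,21), (x81,22), (x81,23), (x83,21), (x83,22), (x83,23)}
  {x81, x82, x83} × {22, 23} = {(x81,22), (x81,23), (x82,22), (x82,23), (x83,22), (x83,23)}
  {x81, x82, x83} × {21, 22, 23} = {(x81,21), (x81,22), (x81,23), (x82,21), (x82,22), (x82,23), (x83,21), (x83,22), (x83,23)}
These 21 distinct sets form the basis B.
Close under arbitrary unions to get τ_{X×Y}; counting gives |τ_{X×Y}| = 70.


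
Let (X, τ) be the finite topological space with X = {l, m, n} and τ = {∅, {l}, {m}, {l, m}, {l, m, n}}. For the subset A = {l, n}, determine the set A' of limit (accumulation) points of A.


A' = {n}

For each x ∈ X, list the open sets U ∈ τ with x ∈ U, then check whether U ∩ (A ∖ {x}) ≠ ∅ for every such U.
  x = l: open {l} ∋ x has {l} ∩ (A ∖ {l}) = ∅, so x is NOT a limit point.
  x = m: open {m} ∋ x has {m} ∩ (A ∖ {m}) = ∅, so x is NOT a limit point.
  x = n: opens ∋ x are {l, m, n}; each meets A ∖ {n}, so x IS a limit point.
Collecting: A' = {n}.


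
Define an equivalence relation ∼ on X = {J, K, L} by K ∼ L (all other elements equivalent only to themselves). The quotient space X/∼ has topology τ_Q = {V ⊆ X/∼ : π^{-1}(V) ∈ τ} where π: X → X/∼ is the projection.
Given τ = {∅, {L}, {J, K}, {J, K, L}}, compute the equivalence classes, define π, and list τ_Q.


X/∼ = {[J], [K=L]}; |τ_Q| = 2.

Equivalence classes: [J], [K=L].
Quotient map π: X → X/∼ sends J ↦ [J], K ↦ [K=L], L ↦ [K=L].
For each subset V ⊆ X/∼, compute π^{-1}(V) ⊆ X and check whether π^{-1}(V) ∈ τ. V is open in τ_Q iff π^{-1}(V) ∈ τ.
  V = {}: π^{-1}(V) = ∅ ∈ τ ✓.
  V = {[J]}: π^{-1}(V) = {J} ∉ τ ✗.
  V = {[K=L]}: π^{-1}(V) = {K, L} ∉ τ ✗.
  V = {[J], [K=L]}: π^{-1}(V) = {J, K, L} ∈ τ ✓.
Open sets in the quotient: τ_Q = {{}, {[J], [K=L]}} (2 elements).


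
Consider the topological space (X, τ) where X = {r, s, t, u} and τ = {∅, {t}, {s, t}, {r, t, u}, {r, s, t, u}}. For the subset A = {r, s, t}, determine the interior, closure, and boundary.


int(A) = {s, t}, cl(A) = {r, s, t, u}, ∂A = {r, u}.

Closed sets in (X, τ) are complements of opens:
  closed(X, τ) = {∅, {s}, {r, u}, {r, s, u}, {r, s, t, u}}.
int(A) = ⋃ {U ∈ τ : U ⊆ A}. Opens contained in A: ∅, {t}, {s, t}.
Taking the union of these: int(A) = {s, t}.
cl(A) = ⋂ {C closed : A ⊆ C}. Closed sets containing A: {r, s, t, u}.
Intersecting these: cl(A) = {r, s, t, u}.
∂A = cl(A) ∖ int(A) = {r, s, t, u} ∖ {s, t} = {r, u}.


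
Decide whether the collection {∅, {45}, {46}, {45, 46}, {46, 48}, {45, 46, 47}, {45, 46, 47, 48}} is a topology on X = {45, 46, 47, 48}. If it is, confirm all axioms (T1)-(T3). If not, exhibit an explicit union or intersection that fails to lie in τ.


τ is NOT a topology on X.

Axiom (T1): ∅ ∈ τ? Yes; X ∈ τ? Yes.
Axiom (T2/T3): check pairwise unions and intersections of members of τ.
Counterexample for (T2): {45} ∪ {46, 48} = {45, 46, 48} ∉ τ. Therefore τ is NOT a topology.


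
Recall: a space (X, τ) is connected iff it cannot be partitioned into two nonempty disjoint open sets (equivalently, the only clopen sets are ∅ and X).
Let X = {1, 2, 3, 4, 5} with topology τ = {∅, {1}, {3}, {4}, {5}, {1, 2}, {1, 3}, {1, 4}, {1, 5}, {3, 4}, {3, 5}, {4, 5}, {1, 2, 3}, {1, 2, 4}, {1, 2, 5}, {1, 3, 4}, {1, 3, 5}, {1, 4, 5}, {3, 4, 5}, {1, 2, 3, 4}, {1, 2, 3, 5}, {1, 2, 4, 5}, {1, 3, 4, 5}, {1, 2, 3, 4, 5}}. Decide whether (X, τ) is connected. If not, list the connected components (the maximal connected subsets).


(X, τ) is disconnected; components = [{3}, {4}, {5}, {1, 2}].

Find clopen sets (U ∈ τ with X ∖ U ∈ τ):
  U = ∅, X ∖ U = {1, 2, 3, 4, 5} — both open, so U is clopen.
  U = {3}, X ∖ U = {1, 2, 4, 5} — both open, so U is clopen.
  U = {4}, X ∖ U = {1, 2, 3, 5} — both open, so U is clopen.
  U = {5}, X ∖ U = {1, 2, 3, 4} — both open, so U is clopen.
  U = {1, 2}, X ∖ U = {3, 4, 5} — both open, so U is clopen.
  U = {3, 4}, X ∖ U = {1, 2, 5} — both open, so U is clopen.
  U = {3, 5}, X ∖ U = {1, 2, 4} — both open, so U is clopen.
  U = {4, 5}, X ∖ U = {1, 2, 3} — both open, so U is clopen.
  U = {1, 2, 3}, X ∖ U = {4, 5} — both open, so U is clopen.
  U = {1, 2, 4}, X ∖ U = {3, 5} — both open, so U is clopen.
  U = {1, 2, 5}, X ∖ U = {3, 4} — both open, so U is clopen.
  U = {3, 4, 5}, X ∖ U = {1, 2} — both open, so U is clopen.
  U = {1, 2, 3, 4}, X ∖ U = {5} — both open, so U is clopen.
  U = {1, 2, 3, 5}, X ∖ U = {4} — both open, so U is clopen.
  U = {1, 2, 4, 5}, X ∖ U = {3} — both open, so U is clopen.
  U = {1, 2, 3, 4, 5}, X ∖ U = ∅ — both open, so U is clopen.
Nontrivial clopen(s) exist: e.g. {4, 5}. So (X, τ) is disconnected.
Compute connected components by grouping points that agree on all clopens:
  component: {3}
  component: {4}
  component: {5}
  component: {1, 2}


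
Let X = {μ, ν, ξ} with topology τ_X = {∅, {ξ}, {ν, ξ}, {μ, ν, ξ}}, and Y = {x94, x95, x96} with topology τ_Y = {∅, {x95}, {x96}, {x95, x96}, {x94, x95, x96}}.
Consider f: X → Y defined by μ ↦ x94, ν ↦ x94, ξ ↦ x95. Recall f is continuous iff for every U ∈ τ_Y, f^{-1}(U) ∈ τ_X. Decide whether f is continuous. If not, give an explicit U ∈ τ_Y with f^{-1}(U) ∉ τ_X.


f IS continuous.

Compute f^{-1}(U) for each U ∈ τ_Y:
  U = ∅: f^{-1}(U) = ∅ ∈ τ_X ✓.
  U = {x95}: f^{-1}(U) = {ξ} ∈ τ_X ✓.
  U = {x96}: f^{-1}(U) = ∅ ∈ τ_X ✓.
  U = {x95, x96}: f^{-1}(U) = {ξ} ∈ τ_X ✓.
  U = {x94, x95, x96}: f^{-1}(U) = {μ, ν, ξ} ∈ τ_X ✓.
Every preimage lies in τ_X, so f IS continuous.


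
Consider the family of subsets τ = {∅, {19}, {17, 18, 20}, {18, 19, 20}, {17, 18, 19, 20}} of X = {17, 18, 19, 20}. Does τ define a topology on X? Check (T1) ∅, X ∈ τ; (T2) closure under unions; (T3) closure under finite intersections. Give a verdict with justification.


τ is NOT a topology on X.

Axiom (T1): ∅ ∈ τ? Yes; X ∈ τ? Yes.
Axiom (T2/T3): check pairwise unions and intersections of members of τ.
Counterexample for (T3): {17, 18, 20} ∩ {18, 19, 20} = {18, 20} ∉ τ. Therefore τ is NOT a topology.


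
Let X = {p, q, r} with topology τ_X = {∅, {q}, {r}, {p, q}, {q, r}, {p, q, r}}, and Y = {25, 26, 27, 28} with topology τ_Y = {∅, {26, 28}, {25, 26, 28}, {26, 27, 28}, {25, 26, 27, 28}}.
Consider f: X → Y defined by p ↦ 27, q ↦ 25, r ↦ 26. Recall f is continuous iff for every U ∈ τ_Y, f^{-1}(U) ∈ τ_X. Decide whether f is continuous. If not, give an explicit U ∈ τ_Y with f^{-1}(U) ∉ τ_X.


f is NOT continuous.

Compute f^{-1}(U) for each U ∈ τ_Y:
  U = ∅: f^{-1}(U) = ∅ ∈ τ_X ✓.
  U = {26, 28}: f^{-1}(U) = {r} ∈ τ_X ✓.
  U = {25, 26, 28}: f^{-1}(U) = {q, r} ∈ τ_X ✓.
  U = {26, 27, 28}: f^{-1}(U) = {p, r} ∉ τ_X ✗.
  U = {25, 26, 27, 28}: f^{-1}(U) = {p, q, r} ∈ τ_X ✓.
Found U = {26, 27, 28} with f^{-1}(U) = {p, r} not in τ_X. Therefore f is NOT continuous.


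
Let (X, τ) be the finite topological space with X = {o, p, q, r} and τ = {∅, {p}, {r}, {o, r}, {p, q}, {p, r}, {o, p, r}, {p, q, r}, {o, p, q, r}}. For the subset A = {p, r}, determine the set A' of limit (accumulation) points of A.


A' = {o, q}

For each x ∈ X, list the open sets U ∈ τ with x ∈ U, then check whether U ∩ (A ∖ {x}) ≠ ∅ for every such U.
  x = o: opens ∋ x are {o, r}, {o, p, r}, {o, p, q, r}; each meets A ∖ {o}, so x IS a limit point.
  x = p: open {p} ∋ x has {p} ∩ (A ∖ {p}) = ∅, so x is NOT a limit point.
  x = q: opens ∋ x are {p, q}, {p, q, r}, {o, p, q, r}; each meets A ∖ {q}, so x IS a limit point.
  x = r: open {r} ∋ x has {r} ∩ (A ∖ {r}) = ∅, so x is NOT a limit point.
Collecting: A' = {o, q}.


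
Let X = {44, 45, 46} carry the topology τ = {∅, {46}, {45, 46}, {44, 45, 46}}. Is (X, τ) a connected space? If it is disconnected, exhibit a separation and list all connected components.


(X, τ) is connected.

Find clopen sets (U ∈ τ with X ∖ U ∈ τ):
  U = ∅, X ∖ U = {44, 45, 46} — both open, so U is clopen.
  U = {44, 45, 46}, X ∖ U = ∅ — both open, so U is clopen.
Only trivial clopens (∅ and X) exist, so (X, τ) is connected.
Compute connected components by grouping points that agree on all clopens:
  component: {44, 45, 46}


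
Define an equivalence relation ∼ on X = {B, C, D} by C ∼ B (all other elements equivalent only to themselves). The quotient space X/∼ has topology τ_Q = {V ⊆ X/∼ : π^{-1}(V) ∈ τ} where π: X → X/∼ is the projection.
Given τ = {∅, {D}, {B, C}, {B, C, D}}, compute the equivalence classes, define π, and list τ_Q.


X/∼ = {[B=C], [D]}; |τ_Q| = 4.

Equivalence classes: [B=C], [D].
Quotient map π: X → X/∼ sends B ↦ [B=C], C ↦ [B=C], D ↦ [D].
For each subset V ⊆ X/∼, compute π^{-1}(V) ⊆ X and check whether π^{-1}(V) ∈ τ. V is open in τ_Q iff π^{-1}(V) ∈ τ.
  V = {}: π^{-1}(V) = ∅ ∈ τ ✓.
  V = {[B=C]}: π^{-1}(V) = {B, C} ∈ τ ✓.
  V = {[D]}: π^{-1}(V) = {D} ∈ τ ✓.
  V = {[B=C], [D]}: π^{-1}(V) = {B, C, D} ∈ τ ✓.
Open sets in the quotient: τ_Q = {{}, {[B=C]}, {[D]}, {[B=C], [D]}} (4 elements).


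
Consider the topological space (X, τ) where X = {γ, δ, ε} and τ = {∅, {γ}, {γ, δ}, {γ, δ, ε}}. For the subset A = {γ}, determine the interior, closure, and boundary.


int(A) = {γ}, cl(A) = {γ, δ, ε}, ∂A = {δ, ε}.

Closed sets in (X, τ) are complements of opens:
  closed(X, τ) = {∅, {ε}, {δ, ε}, {γ, δ, ε}}.
int(A) = ⋃ {U ∈ τ : U ⊆ A}. Opens contained in A: ∅, {γ}.
Taking the union of these: int(A) = {γ}.
cl(A) = ⋂ {C closed : A ⊆ C}. Closed sets containing A: {γ, δ, ε}.
Intersecting these: cl(A) = {γ, δ, ε}.
∂A = cl(A) ∖ int(A) = {γ, δ, ε} ∖ {γ} = {δ, ε}.


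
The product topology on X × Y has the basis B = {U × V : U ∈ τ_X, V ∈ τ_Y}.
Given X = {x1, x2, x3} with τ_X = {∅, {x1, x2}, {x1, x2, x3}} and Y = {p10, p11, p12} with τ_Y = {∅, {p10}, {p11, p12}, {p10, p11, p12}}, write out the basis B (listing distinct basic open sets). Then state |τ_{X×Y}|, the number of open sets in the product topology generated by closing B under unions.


Basis B = {∅ × ∅, {x1, x2} × {p10}, {x1, x2, x3} × {p10}, {x1, x2} × {p11, p12}, {x1, x2} × {p10, p11, p12}, {x1, x2, x3} × {p11, p12}, {x1, x2, x3} × {p10, p11, p12}}; |τ_{X×Y}| = 9.

Enumerate products U × V with U ∈ τ_X, V ∈ τ_Y (deduplicated):
  ∅ × ∅ = {} (∅)
  {x1, x2} × {p10} = {(x1,p10), (x2,p10)}
  {x1, x2, x3} × {p10} = {(x1,p10), (x2,p10), (x3,p10)}
  {x1, x2} × {p11, p12} = {(x1,p11), (x1,p12), (x2,p11), (x2,p12)}
  {x1, x2} × {p10, p11, p12} = {(x1,p10), (x1,p11), (x1,p12), (x2,p10), (x2,p11), (x2,p12)}
  {x1, x2, x3} × {p11, p12} = {(x1,p11), (x1,p12), (x2,p11), (x2,p12), (x3,p11), (x3,p12)}
  {x1, x2, x3} × {p10, p11, p12} = {(x1,p10), (x1,p11), (x1,p12), (x2,p10), (x2,p11), (x2,p12), (x3,p10), (x3,p11), (x3,p12)}
These 7 distinct sets form the basis B.
Close under arbitrary unions to get τ_{X×Y}; counting gives |τ_{X×Y}| = 9.


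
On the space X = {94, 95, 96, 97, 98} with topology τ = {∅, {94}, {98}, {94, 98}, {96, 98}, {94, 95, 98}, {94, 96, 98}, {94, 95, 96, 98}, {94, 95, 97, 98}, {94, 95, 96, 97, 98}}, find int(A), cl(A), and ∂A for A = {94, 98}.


int(A) = {94, 98}, cl(A) = {94, 95, 96, 97, 98}, ∂A = {95, 96, 97}.

Closed sets in (X, τ) are complements of opens:
  closed(X, τ) = {∅, {96}, {97}, {95, 97}, {96, 97}, {94, 95, 97}, {95, 96, 97}, {94, 95, 96, 97}, {95, 96, 97, 98}, {94, 95, 96, 97, 98}}.
int(A) = ⋃ {U ∈ τ : U ⊆ A}. Opens contained in A: ∅, {94}, {98}, {94, 98}.
Taking the union of these: int(A) = {94, 98}.
cl(A) = ⋂ {C closed : A ⊆ C}. Closed sets containing A: {94, 95, 96, 97, 98}.
Intersecting these: cl(A) = {94, 95, 96, 97, 98}.
∂A = cl(A) ∖ int(A) = {94, 95, 96, 97, 98} ∖ {94, 98} = {95, 96, 97}.


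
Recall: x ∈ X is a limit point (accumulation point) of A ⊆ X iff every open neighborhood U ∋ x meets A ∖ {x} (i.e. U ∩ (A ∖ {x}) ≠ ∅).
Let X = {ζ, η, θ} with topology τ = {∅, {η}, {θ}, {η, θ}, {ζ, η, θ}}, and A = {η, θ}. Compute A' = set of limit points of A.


A' = {ζ}

For each x ∈ X, list the open sets U ∈ τ with x ∈ U, then check whether U ∩ (A ∖ {x}) ≠ ∅ for every such U.
  x = ζ: opens ∋ x are {ζ, η, θ}; each meets A ∖ {ζ}, so x IS a limit point.
  x = η: open {η} ∋ x has {η} ∩ (A ∖ {η}) = ∅, so x is NOT a limit point.
  x = θ: open {θ} ∋ x has {θ} ∩ (A ∖ {θ}) = ∅, so x is NOT a limit point.
Collecting: A' = {ζ}.


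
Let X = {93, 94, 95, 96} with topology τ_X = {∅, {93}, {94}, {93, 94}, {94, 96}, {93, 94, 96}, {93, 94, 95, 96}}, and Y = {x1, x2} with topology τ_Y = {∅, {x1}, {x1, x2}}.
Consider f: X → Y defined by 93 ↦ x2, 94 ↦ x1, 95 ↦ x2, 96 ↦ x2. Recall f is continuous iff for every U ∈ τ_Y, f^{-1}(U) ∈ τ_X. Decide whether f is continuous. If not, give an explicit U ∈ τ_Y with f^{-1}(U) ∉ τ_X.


f IS continuous.

Compute f^{-1}(U) for each U ∈ τ_Y:
  U = ∅: f^{-1}(U) = ∅ ∈ τ_X ✓.
  U = {x1}: f^{-1}(U) = {94} ∈ τ_X ✓.
  U = {x1, x2}: f^{-1}(U) = {93, 94, 95, 96} ∈ τ_X ✓.
Every preimage lies in τ_X, so f IS continuous.


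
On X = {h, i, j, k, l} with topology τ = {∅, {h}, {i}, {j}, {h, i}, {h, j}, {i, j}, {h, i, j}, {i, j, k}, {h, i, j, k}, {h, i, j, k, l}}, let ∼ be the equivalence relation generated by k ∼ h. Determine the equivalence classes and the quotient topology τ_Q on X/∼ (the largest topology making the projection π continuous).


X/∼ = {[h=k], [i], [j], [l]}; |τ_Q| = 6.

Equivalence classes: [h=k], [i], [j], [l].
Quotient map π: X → X/∼ sends h ↦ [h=k], i ↦ [i], j ↦ [j], k ↦ [h=k], l ↦ [l].
For each subset V ⊆ X/∼, compute π^{-1}(V) ⊆ X and check whether π^{-1}(V) ∈ τ. V is open in τ_Q iff π^{-1}(V) ∈ τ.
  V = {}: π^{-1}(V) = ∅ ∈ τ ✓.
  V = {[h=k]}: π^{-1}(V) = {h, k} ∉ τ ✗.
  V = {[i]}: π^{-1}(V) = {i} ∈ τ ✓.
  V = {[h=k], [i]}: π^{-1}(V) = {h, i, k} ∉ τ ✗.
  V = {[j]}: π^{-1}(V) = {j} ∈ τ ✓.
  V = {[h=k], [j]}: π^{-1}(V) = {h, j, k} ∉ τ ✗.
  V = {[i], [j]}: π^{-1}(V) = {i, j} ∈ τ ✓.
  V = {[h=k], [i], [j]}: π^{-1}(V) = {h, i, j, k} ∈ τ ✓.
  V = {[l]}: π^{-1}(V) = {l} ∉ τ ✗.
  V = {[h=k], [l]}: π^{-1}(V) = {h, k, l} ∉ τ ✗.
  V = {[i], [l]}: π^{-1}(V) = {i, l} ∉ τ ✗.
  V = {[h=k], [i], [l]}: π^{-1}(V) = {h, i, k, l} ∉ τ ✗.
  V = {[j], [l]}: π^{-1}(V) = {j, l} ∉ τ ✗.
  V = {[h=k], [j], [l]}: π^{-1}(V) = {h, j, k, l} ∉ τ ✗.
  V = {[i], [j], [l]}: π^{-1}(V) = {i, j, l} ∉ τ ✗.
  V = {[h=k], [i], [j], [l]}: π^{-1}(V) = {h, i, j, k, l} ∈ τ ✓.
Open sets in the quotient: τ_Q = {{}, {[i]}, {[j]}, {[i], [j]}, {[h=k], [i], [j]}, {[h=k], [i], [j], [l]}} (6 elements).


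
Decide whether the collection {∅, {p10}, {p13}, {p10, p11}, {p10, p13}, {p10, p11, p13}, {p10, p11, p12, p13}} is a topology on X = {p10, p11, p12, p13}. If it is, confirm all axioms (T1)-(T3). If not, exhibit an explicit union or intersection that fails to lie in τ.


τ IS a topology on X.

Axiom (T1): ∅ ∈ τ? Yes; X ∈ τ? Yes.
Axiom (T2/T3): check pairwise unions and intersections of members of τ.
All pairwise intersections and unions checked — each lies in τ. Therefore τ satisfies (T1), (T2), (T3): it IS a topology on X.


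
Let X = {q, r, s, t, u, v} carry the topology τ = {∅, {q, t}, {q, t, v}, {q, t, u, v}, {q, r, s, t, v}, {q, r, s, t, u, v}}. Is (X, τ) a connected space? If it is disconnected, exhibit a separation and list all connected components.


(X, τ) is connected.

Find clopen sets (U ∈ τ with X ∖ U ∈ τ):
  U = ∅, X ∖ U = {q, r, s, t, u, v} — both open, so U is clopen.
  U = {q, r, s, t, u, v}, X ∖ U = ∅ — both open, so U is clopen.
Only trivial clopens (∅ and X) exist, so (X, τ) is connected.
Compute connected components by grouping points that agree on all clopens:
  component: {q, r, s, t, u, v}


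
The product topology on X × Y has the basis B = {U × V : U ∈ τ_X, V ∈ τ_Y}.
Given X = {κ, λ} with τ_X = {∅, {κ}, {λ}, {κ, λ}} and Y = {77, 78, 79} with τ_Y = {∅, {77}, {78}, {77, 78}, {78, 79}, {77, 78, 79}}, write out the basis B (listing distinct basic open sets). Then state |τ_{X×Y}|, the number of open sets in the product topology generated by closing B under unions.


Basis B = {∅ × ∅, {κ} × {77}, {κ} × {78}, {λ} × {77}, {λ} × {78}, {κ} × {77, 78}, {κ, λ} × {77}, {κ} × {78, 79}, {κ, λ} × {78}, {λ} × {77, 78}, {λ} × {78, 79}, {κ} × {77, 78, 79}, {λ} × {77, 78, 79}, {κ, λ} × {77, 78}, {κ, λ} × {78, 79}, {κ, λ} × {77, 78, 79}}; |τ_{X×Y}| = 36.

Enumerate products U × V with U ∈ τ_X, V ∈ τ_Y (deduplicated):
  ∅ × ∅ = {} (∅)
  {κ} × {77} = {(κ,77)}
  {κ} × {78} = {(κ,78)}
  {λ} × {77} = {(λ,77)}
  {λ} × {78} = {(λ,78)}
  {κ} × {77, 78} = {(κ,77), (κ,78)}
  {κ, λ} × {77} = {(κ,77), (λ,77)}
  {κ} × {78, 79} = {(κ,78), (κ,79)}
  {κ, λ} × {78} = {(κ,78), (λ,78)}
  {λ} × {77, 78} = {(λ,77), (λ,78)}
  {λ} × {78, 79} = {(λ,78), (λ,79)}
  {κ} × {77, 78, 79} = {(κ,77), (κ,78), (κ,79)}
  {λ} × {77, 78, 79} = {(λ,77), (λ,78), (λ,79)}
  {κ, λ} × {77, 78} = {(κ,77), (κ,78), (λ,77), (λ,78)}
  {κ, λ} × {78, 79} = {(κ,78), (κ,79), (λ,78), (λ,79)}
  {κ, λ} × {77, 78, 79} = {(κ,77), (κ,78), (κ,79), (λ,77), (λ,78), (λ,79)}
These 16 distinct sets form the basis B.
Close under arbitrary unions to get τ_{X×Y}; counting gives |τ_{X×Y}| = 36.


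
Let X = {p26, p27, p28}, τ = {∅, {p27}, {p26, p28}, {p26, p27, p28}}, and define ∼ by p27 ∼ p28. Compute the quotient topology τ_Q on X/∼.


X/∼ = {[p26], [p27=p28]}; |τ_Q| = 2.

Equivalence classes: [p26], [p27=p28].
Quotient map π: X → X/∼ sends p26 ↦ [p26], p27 ↦ [p27=p28], p28 ↦ [p27=p28].
For each subset V ⊆ X/∼, compute π^{-1}(V) ⊆ X and check whether π^{-1}(V) ∈ τ. V is open in τ_Q iff π^{-1}(V) ∈ τ.
  V = {}: π^{-1}(V) = ∅ ∈ τ ✓.
  V = {[p26]}: π^{-1}(V) = {p26} ∉ τ ✗.
  V = {[p27=p28]}: π^{-1}(V) = {p27, p28} ∉ τ ✗.
  V = {[p26], [p27=p28]}: π^{-1}(V) = {p26, p27, p28} ∈ τ ✓.
Open sets in the quotient: τ_Q = {{}, {[p26], [p27=p28]}} (2 elements).


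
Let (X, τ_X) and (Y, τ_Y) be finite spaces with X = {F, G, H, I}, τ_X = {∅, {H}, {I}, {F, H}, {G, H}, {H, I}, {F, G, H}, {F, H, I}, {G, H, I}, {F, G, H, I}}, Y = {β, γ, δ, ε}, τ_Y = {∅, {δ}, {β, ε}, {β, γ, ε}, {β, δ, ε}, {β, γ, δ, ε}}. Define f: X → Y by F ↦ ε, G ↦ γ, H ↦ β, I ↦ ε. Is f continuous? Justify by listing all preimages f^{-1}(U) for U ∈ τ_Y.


f IS continuous.

Compute f^{-1}(U) for each U ∈ τ_Y:
  U = ∅: f^{-1}(U) = ∅ ∈ τ_X ✓.
  U = {δ}: f^{-1}(U) = ∅ ∈ τ_X ✓.
  U = {β, ε}: f^{-1}(U) = {F, H, I} ∈ τ_X ✓.
  U = {β, γ, ε}: f^{-1}(U) = {F, G, H, I} ∈ τ_X ✓.
  U = {β, δ, ε}: f^{-1}(U) = {F, H, I} ∈ τ_X ✓.
  U = {β, γ, δ, ε}: f^{-1}(U) = {F, G, H, I} ∈ τ_X ✓.
Every preimage lies in τ_X, so f IS continuous.


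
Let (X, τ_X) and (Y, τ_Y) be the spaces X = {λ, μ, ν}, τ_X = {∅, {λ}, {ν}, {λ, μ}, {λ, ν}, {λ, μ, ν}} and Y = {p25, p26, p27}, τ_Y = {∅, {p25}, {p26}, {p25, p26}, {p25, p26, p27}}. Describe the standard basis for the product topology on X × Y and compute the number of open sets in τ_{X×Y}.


Basis B = {∅ × ∅, {λ} × {p25}, {λ} × {p26}, {ν} × {p25}, {ν} × {p26}, {λ} × {p25, p26}, {λ, μ} × {p25}, {λ, ν} × {p25}, {λ, μ} × {p26}, {λ, ν} × {p26}, {ν} × {p25, p26}, {λ} × {p25, p26, p27}, {λ, μ, ν} × {p25}, {λ, μ, ν} × {p26}, {ν} × {p25, p26, p27}, {λ, μ} × {p25, p26}, {λ, ν} × {p25, p26}, {λ, μ} × {p25, p26, p27}, {λ, ν} × {p25, p26, p27}, {λ, μ, ν} × {p25, p26}, {λ, μ, ν} × {p25, p26, p27}}; |τ_{X×Y}| = 70.

Enumerate products U × V with U ∈ τ_X, V ∈ τ_Y (deduplicated):
  ∅ × ∅ = {} (∅)
  {λ} × {p25} = {(λ,p25)}
  {λ} × {p26} = {(λ,p26)}
  {ν} × {p25} = {(ν,p25)}
  {ν} × {p26} = {(ν,p26)}
  {λ} × {p25, p26} = {(λ,p25), (λ,p26)}
  {λ, μ} × {p25} = {(λ,p25), (μ,p25)}
  {λ, ν} × {p25} = {(λ,p25), (ν,p25)}
  {λ, μ} × {p26} = {(λ,p26), (μ,p26)}
  {λ, ν} × {p26} = {(λ,p26), (ν,p26)}
  {ν} × {p25, p26} = {(ν,p25), (ν,p26)}
  {λ} × {p25, p26, p27} = {(λ,p25), (λ,p26), (λ,p27)}
  {λ, μ, ν} × {p25} = {(λ,p25), (μ,p25), (ν,p25)}
  {λ, μ, ν} × {p26} = {(λ,p26), (μ,p26), (ν,p26)}
  {ν} × {p25, p26, p27} = {(ν,p25), (ν,p26), (ν,p27)}
  {λ, μ} × {p25, p26} = {(λ,p25), (λ,p26), (μ,p25), (μ,p26)}
  {λ, ν} × {p25, p26} = {(λ,p25), (λ,p26), (ν,p25), (ν,p26)}
  {λ, μ} × {p25, p26, p27} = {(λ,p25), (λ,p26), (λ,p27), (μ,p25), (μ,p26), (μ,p27)}
  {λ, ν} × {p25, p26, p27} = {(λ,p25), (λ,p26), (λ,p27), (ν,p25), (ν,p26), (ν,p27)}
  {λ, μ, ν} × {p25, p26} = {(λ,p25), (λ,p26), (μ,p25), (μ,p26), (ν,p25), (ν,p26)}
  {λ, μ, ν} × {p25, p26, p27} = {(λ,p25), (λ,p26), (λ,p27), (μ,p25), (μ,p26), (μ,p27), (ν,p25), (ν,p26), (ν,p27)}
These 21 distinct sets form the basis B.
Close under arbitrary unions to get τ_{X×Y}; counting gives |τ_{X×Y}| = 70.


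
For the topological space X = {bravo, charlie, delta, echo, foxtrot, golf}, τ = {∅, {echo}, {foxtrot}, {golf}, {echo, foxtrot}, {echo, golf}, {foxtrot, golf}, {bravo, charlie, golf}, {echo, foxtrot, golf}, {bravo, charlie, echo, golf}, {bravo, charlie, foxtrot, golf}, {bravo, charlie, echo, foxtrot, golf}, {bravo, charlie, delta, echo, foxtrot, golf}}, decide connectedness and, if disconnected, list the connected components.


(X, τ) is connected.

Find clopen sets (U ∈ τ with X ∖ U ∈ τ):
  U = ∅, X ∖ U = {bravo, charlie, delta, echo, foxtrot, golf} — both open, so U is clopen.
  U = {bravo, charlie, delta, echo, foxtrot, golf}, X ∖ U = ∅ — both open, so U is clopen.
Only trivial clopens (∅ and X) exist, so (X, τ) is connected.
Compute connected components by grouping points that agree on all clopens:
  component: {bravo, charlie, delta, echo, foxtrot, golf}


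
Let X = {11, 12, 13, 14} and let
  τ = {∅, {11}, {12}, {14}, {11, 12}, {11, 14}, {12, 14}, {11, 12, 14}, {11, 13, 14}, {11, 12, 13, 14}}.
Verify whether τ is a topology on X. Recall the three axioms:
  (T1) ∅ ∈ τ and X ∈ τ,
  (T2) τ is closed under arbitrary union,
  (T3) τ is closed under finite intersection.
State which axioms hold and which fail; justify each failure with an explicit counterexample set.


τ IS a topology on X.

Axiom (T1): ∅ ∈ τ? Yes; X ∈ τ? Yes.
Axiom (T2/T3): check pairwise unions and intersections of members of τ.
All pairwise intersections and unions checked — each lies in τ. Therefore τ satisfies (T1), (T2), (T3): it IS a topology on X.


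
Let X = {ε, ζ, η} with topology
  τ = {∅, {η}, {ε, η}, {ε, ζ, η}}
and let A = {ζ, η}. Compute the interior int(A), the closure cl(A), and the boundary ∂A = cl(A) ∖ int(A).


int(A) = {η}, cl(A) = {ε, ζ, η}, ∂A = {ε, ζ}.

Closed sets in (X, τ) are complements of opens:
  closed(X, τ) = {∅, {ζ}, {ε, ζ}, {ε, ζ, η}}.
int(A) = ⋃ {U ∈ τ : U ⊆ A}. Opens contained in A: ∅, {η}.
Taking the union of these: int(A) = {η}.
cl(A) = ⋂ {C closed : A ⊆ C}. Closed sets containing A: {ε, ζ, η}.
Intersecting these: cl(A) = {ε, ζ, η}.
∂A = cl(A) ∖ int(A) = {ε, ζ, η} ∖ {η} = {ε, ζ}.


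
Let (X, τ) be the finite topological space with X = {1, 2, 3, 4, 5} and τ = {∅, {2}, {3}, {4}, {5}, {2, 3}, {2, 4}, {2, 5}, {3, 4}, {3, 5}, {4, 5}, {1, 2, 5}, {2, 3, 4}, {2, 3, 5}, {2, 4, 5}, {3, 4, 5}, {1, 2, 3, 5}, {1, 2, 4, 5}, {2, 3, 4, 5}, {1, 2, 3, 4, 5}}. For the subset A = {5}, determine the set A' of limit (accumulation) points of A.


A' = {1}

For each x ∈ X, list the open sets U ∈ τ with x ∈ U, then check whether U ∩ (A ∖ {x}) ≠ ∅ for every such U.
  x = 1: opens ∋ x are {1, 2, 5}, {1, 2, 3, 5}, {1, 2, 4, 5}, {1, 2, 3, 4, 5}; each meets A ∖ {1}, so x IS a limit point.
  x = 2: open {2} ∋ x has {2} ∩ (A ∖ {2}) = ∅, so x is NOT a limit point.
  x = 3: open {3} ∋ x has {3} ∩ (A ∖ {3}) = ∅, so x is NOT a limit point.
  x = 4: open {4} ∋ x has {4} ∩ (A ∖ {4}) = ∅, so x is NOT a limit point.
  x = 5: open {5} ∋ x has {5} ∩ (A ∖ {5}) = ∅, so x is NOT a limit point.
Collecting: A' = {1}.


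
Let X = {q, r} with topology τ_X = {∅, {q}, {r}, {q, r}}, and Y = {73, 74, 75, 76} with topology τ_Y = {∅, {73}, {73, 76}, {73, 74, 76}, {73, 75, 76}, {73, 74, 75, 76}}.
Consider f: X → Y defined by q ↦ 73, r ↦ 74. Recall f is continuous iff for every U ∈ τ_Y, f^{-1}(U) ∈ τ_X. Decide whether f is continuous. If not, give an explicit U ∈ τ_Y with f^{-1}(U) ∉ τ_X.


f IS continuous.

Compute f^{-1}(U) for each U ∈ τ_Y:
  U = ∅: f^{-1}(U) = ∅ ∈ τ_X ✓.
  U = {73}: f^{-1}(U) = {q} ∈ τ_X ✓.
  U = {73, 76}: f^{-1}(U) = {q} ∈ τ_X ✓.
  U = {73, 74, 76}: f^{-1}(U) = {q, r} ∈ τ_X ✓.
  U = {73, 75, 76}: f^{-1}(U) = {q} ∈ τ_X ✓.
  U = {73, 74, 75, 76}: f^{-1}(U) = {q, r} ∈ τ_X ✓.
Every preimage lies in τ_X, so f IS continuous.


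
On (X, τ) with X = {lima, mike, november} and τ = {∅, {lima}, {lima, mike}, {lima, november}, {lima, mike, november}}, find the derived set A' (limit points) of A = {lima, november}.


A' = {mike, november}

For each x ∈ X, list the open sets U ∈ τ with x ∈ U, then check whether U ∩ (A ∖ {x}) ≠ ∅ for every such U.
  x = lima: open {lima} ∋ x has {lima} ∩ (A ∖ {lima}) = ∅, so x is NOT a limit point.
  x = mike: opens ∋ x are {lima, mike}, {lima, mike, november}; each meets A ∖ {mike}, so x IS a limit point.
  x = november: opens ∋ x are {lima, november}, {lima, mike, november}; each meets A ∖ {november}, so x IS a limit point.
Collecting: A' = {mike, november}.


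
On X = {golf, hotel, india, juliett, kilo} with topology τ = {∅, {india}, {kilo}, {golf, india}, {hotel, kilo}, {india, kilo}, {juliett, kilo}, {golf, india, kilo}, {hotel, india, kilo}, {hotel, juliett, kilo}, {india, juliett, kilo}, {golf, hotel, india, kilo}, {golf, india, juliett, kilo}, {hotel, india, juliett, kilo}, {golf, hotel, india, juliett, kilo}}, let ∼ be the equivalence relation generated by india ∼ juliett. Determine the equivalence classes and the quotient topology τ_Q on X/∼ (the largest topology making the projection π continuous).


X/∼ = {[golf], [hotel], [india=juliett], [kilo]}; |τ_Q| = 7.

Equivalence classes: [golf], [hotel], [india=juliett], [kilo].
Quotient map π: X → X/∼ sends golf ↦ [golf], hotel ↦ [hotel], india ↦ [india=juliett], juliett ↦ [india=juliett], kilo ↦ [kilo].
For each subset V ⊆ X/∼, compute π^{-1}(V) ⊆ X and check whether π^{-1}(V) ∈ τ. V is open in τ_Q iff π^{-1}(V) ∈ τ.
  V = {}: π^{-1}(V) = ∅ ∈ τ ✓.
  V = {[golf]}: π^{-1}(V) = {golf} ∉ τ ✗.
  V = {[hotel]}: π^{-1}(V) = {hotel} ∉ τ ✗.
  V = {[golf], [hotel]}: π^{-1}(V) = {golf, hotel} ∉ τ ✗.
  V = {[india=juliett]}: π^{-1}(V) = {india, juliett} ∉ τ ✗.
  V = {[golf], [india=juliett]}: π^{-1}(V) = {golf, india, juliett} ∉ τ ✗.
  V = {[hotel], [india=juliett]}: π^{-1}(V) = {hotel, india, juliett} ∉ τ ✗.
  V = {[golf], [hotel], [india=juliett]}: π^{-1}(V) = {golf, hotel, india, juliett} ∉ τ ✗.
  V = {[kilo]}: π^{-1}(V) = {kilo} ∈ τ ✓.
  V = {[golf], [kilo]}: π^{-1}(V) = {golf, kilo} ∉ τ ✗.
  V = {[hotel], [kilo]}: π^{-1}(V) = {hotel, kilo} ∈ τ ✓.
  V = {[golf], [hotel], [kilo]}: π^{-1}(V) = {golf, hotel, kilo} ∉ τ ✗.
  V = {[india=juliett], [kilo]}: π^{-1}(V) = {india, juliett, kilo} ∈ τ ✓.
  V = {[golf], [india=juliett], [kilo]}: π^{-1}(V) = {golf, india, juliett, kilo} ∈ τ ✓.
  V = {[hotel], [india=juliett], [kilo]}: π^{-1}(V) = {hotel, india, juliett, kilo} ∈ τ ✓.
  V = {[golf], [hotel], [india=juliett], [kilo]}: π^{-1}(V) = {golf, hotel, india, juliett, kilo} ∈ τ ✓.
Open sets in the quotient: τ_Q = {{}, {[kilo]}, {[hotel], [kilo]}, {[india=juliett], [kilo]}, {[golf], [india=juliett], [kilo]}, {[hotel], [india=juliett], [kilo]}, {[golf], [hotel], [india=juliett], [kilo]}} (7 elements).


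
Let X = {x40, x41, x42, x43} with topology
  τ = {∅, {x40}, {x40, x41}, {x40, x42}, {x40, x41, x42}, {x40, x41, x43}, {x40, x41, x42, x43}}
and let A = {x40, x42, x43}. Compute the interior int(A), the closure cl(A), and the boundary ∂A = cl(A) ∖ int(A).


int(A) = {x40, x42}, cl(A) = {x40, x41, x42, x43}, ∂A = {x41, x43}.

Closed sets in (X, τ) are complements of opens:
  closed(X, τ) = {∅, {x42}, {x43}, {x41, x43}, {x42, x43}, {x41, x42, x43}, {x40, x41, x42, x43}}.
int(A) = ⋃ {U ∈ τ : U ⊆ A}. Opens contained in A: ∅, {x40}, {x40, x42}.
Taking the union of these: int(A) = {x40, x42}.
cl(A) = ⋂ {C closed : A ⊆ C}. Closed sets containing A: {x40, x41, x42, x43}.
Intersecting these: cl(A) = {x40, x41, x42, x43}.
∂A = cl(A) ∖ int(A) = {x40, x41, x42, x43} ∖ {x40, x42} = {x41, x43}.


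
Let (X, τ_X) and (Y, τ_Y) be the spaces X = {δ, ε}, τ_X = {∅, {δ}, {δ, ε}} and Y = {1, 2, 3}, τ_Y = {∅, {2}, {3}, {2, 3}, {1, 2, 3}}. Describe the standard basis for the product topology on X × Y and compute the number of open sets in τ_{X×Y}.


Basis B = {∅ × ∅, {δ} × {2}, {δ} × {3}, {δ} × {2, 3}, {δ, ε} × {2}, {δ, ε} × {3}, {δ} × {1, 2, 3}, {δ, ε} × {2, 3}, {δ, ε} × {1, 2, 3}}; |τ_{X×Y}| = 14.

Enumerate products U × V with U ∈ τ_X, V ∈ τ_Y (deduplicated):
  ∅ × ∅ = {} (∅)
  {δ} × {2} = {(δ,2)}
  {δ} × {3} = {(δ,3)}
  {δ} × {2, 3} = {(δ,2), (δ,3)}
  {δ, ε} × {2} = {(δ,2), (ε,2)}
  {δ, ε} × {3} = {(δ,3), (ε,3)}
  {δ} × {1, 2, 3} = {(δ,1), (δ,2), (δ,3)}
  {δ, ε} × {2, 3} = {(δ,2), (δ,3), (ε,2), (ε,3)}
  {δ, ε} × {1, 2, 3} = {(δ,1), (δ,2), (δ,3), (ε,1), (ε,2), (ε,3)}
These 9 distinct sets form the basis B.
Close under arbitrary unions to get τ_{X×Y}; counting gives |τ_{X×Y}| = 14.


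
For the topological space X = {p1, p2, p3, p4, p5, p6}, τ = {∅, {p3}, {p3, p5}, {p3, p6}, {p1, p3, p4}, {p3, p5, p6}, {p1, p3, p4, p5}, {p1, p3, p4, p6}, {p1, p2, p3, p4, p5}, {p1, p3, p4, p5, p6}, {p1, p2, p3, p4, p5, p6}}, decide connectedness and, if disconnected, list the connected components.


(X, τ) is connected.

Find clopen sets (U ∈ τ with X ∖ U ∈ τ):
  U = ∅, X ∖ U = {p1, p2, p3, p4, p5, p6} — both open, so U is clopen.
  U = {p1, p2, p3, p4, p5, p6}, X ∖ U = ∅ — both open, so U is clopen.
Only trivial clopens (∅ and X) exist, so (X, τ) is connected.
Compute connected components by grouping points that agree on all clopens:
  component: {p1, p2, p3, p4, p5, p6}


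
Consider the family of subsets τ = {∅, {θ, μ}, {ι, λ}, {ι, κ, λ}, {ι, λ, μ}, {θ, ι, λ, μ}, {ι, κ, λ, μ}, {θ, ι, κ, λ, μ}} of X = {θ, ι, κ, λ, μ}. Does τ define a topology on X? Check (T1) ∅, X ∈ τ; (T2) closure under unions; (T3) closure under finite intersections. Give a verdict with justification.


τ is NOT a topology on X.

Axiom (T1): ∅ ∈ τ? Yes; X ∈ τ? Yes.
Axiom (T2/T3): check pairwise unions and intersections of members of τ.
Counterexample for (T3): {θ, μ} ∩ {ι, λ, μ} = {μ} ∉ τ. Therefore τ is NOT a topology.


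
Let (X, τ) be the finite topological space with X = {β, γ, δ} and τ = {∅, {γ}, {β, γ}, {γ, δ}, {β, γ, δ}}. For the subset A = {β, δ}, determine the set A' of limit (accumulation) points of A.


A' = ∅

For each x ∈ X, list the open sets U ∈ τ with x ∈ U, then check whether U ∩ (A ∖ {x}) ≠ ∅ for every such U.
  x = β: open {β, γ} ∋ x has {β, γ} ∩ (A ∖ {β}) = ∅, so x is NOT a limit point.
  x = γ: open {γ} ∋ x has {γ} ∩ (A ∖ {γ}) = ∅, so x is NOT a limit point.
  x = δ: open {γ, δ} ∋ x has {γ, δ} ∩ (A ∖ {δ}) = ∅, so x is NOT a limit point.
Collecting: A' = ∅.


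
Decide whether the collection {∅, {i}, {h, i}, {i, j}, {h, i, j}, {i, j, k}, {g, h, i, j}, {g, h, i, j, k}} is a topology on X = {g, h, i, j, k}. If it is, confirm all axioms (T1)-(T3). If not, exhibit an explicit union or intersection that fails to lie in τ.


τ is NOT a topology on X.

Axiom (T1): ∅ ∈ τ? Yes; X ∈ τ? Yes.
Axiom (T2/T3): check pairwise unions and intersections of members of τ.
Counterexample for (T2): {h, i} ∪ {i, j, k} = {h, i, j, k} ∉ τ. Therefore τ is NOT a topology.


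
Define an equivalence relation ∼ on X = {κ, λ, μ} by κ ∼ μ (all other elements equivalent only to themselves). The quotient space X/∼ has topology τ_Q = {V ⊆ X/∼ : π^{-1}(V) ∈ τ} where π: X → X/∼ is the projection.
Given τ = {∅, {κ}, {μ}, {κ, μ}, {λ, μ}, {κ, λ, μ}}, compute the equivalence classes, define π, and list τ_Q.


X/∼ = {[κ=μ], [λ]}; |τ_Q| = 3.

Equivalence classes: [κ=μ], [λ].
Quotient map π: X → X/∼ sends κ ↦ [κ=μ], λ ↦ [λ], μ ↦ [κ=μ].
For each subset V ⊆ X/∼, compute π^{-1}(V) ⊆ X and check whether π^{-1}(V) ∈ τ. V is open in τ_Q iff π^{-1}(V) ∈ τ.
  V = {}: π^{-1}(V) = ∅ ∈ τ ✓.
  V = {[κ=μ]}: π^{-1}(V) = {κ, μ} ∈ τ ✓.
  V = {[λ]}: π^{-1}(V) = {λ} ∉ τ ✗.
  V = {[κ=μ], [λ]}: π^{-1}(V) = {κ, λ, μ} ∈ τ ✓.
Open sets in the quotient: τ_Q = {{}, {[κ=μ]}, {[κ=μ], [λ]}} (3 elements).


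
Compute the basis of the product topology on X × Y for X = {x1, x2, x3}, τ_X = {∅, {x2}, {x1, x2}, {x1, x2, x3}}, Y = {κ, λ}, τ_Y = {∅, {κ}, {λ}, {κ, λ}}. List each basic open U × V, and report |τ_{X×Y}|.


Basis B = {∅ × ∅, {x2} × {κ}, {x2} × {λ}, {x1, x2} × {κ}, {x1, x2} × {λ}, {x2} × {κ, λ}, {x1, x2, x3} × {κ}, {x1, x2, x3} × {λ}, {x1, x2} × {κ, λ}, {x1, x2, x3} × {κ, λ}}; |τ_{X×Y}| = 16.

Enumerate products U × V with U ∈ τ_X, V ∈ τ_Y (deduplicated):
  ∅ × ∅ = {} (∅)
  {x2} × {κ} = {(x2,κ)}
  {x2} × {λ} = {(x2,λ)}
  {x1, x2} × {κ} = {(x1,κ), (x2,κ)}
  {x1, x2} × {λ} = {(x1,λ), (x2,λ)}
  {x2} × {κ, λ} = {(x2,κ), (x2,λ)}
  {x1, x2, x3} × {κ} = {(x1,κ), (x2,κ), (x3,κ)}
  {x1, x2, x3} × {λ} = {(x1,λ), (x2,λ), (x3,λ)}
  {x1, x2} × {κ, λ} = {(x1,κ), (x1,λ), (x2,κ), (x2,λ)}
  {x1, x2, x3} × {κ, λ} = {(x1,κ), (x1,λ), (x2,κ), (x2,λ), (x3,κ), (x3,λ)}
These 10 distinct sets form the basis B.
Close under arbitrary unions to get τ_{X×Y}; counting gives |τ_{X×Y}| = 16.


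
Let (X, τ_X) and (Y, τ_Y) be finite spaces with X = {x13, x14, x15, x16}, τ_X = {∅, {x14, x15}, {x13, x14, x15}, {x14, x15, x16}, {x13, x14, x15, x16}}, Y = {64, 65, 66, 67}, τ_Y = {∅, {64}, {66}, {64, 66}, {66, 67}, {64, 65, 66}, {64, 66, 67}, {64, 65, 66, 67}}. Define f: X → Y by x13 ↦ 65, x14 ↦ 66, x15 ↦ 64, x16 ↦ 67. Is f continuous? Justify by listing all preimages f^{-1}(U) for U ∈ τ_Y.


f is NOT continuous.

Compute f^{-1}(U) for each U ∈ τ_Y:
  U = ∅: f^{-1}(U) = ∅ ∈ τ_X ✓.
  U = {64}: f^{-1}(U) = {x15} ∉ τ_X ✗.
  U = {66}: f^{-1}(U) = {x14} ∉ τ_X ✗.
  U = {64, 66}: f^{-1}(U) = {x14, x15} ∈ τ_X ✓.
  U = {66, 67}: f^{-1}(U) = {x14, x16} ∉ τ_X ✗.
  U = {64, 65, 66}: f^{-1}(U) = {x13, x14, x15} ∈ τ_X ✓.
  U = {64, 66, 67}: f^{-1}(U) = {x14, x15, x16} ∈ τ_X ✓.
  U = {64, 65, 66, 67}: f^{-1}(U) = {x13, x14, x15, x16} ∈ τ_X ✓.
Found U = {64} with f^{-1}(U) = {x15} not in τ_X. Therefore f is NOT continuous.


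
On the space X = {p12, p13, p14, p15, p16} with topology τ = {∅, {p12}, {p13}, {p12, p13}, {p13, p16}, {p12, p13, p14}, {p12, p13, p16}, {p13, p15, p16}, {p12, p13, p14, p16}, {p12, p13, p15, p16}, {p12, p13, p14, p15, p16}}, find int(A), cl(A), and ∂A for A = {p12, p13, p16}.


int(A) = {p12, p13, p16}, cl(A) = {p12, p13, p14, p15, p16}, ∂A = {p14, p15}.

Closed sets in (X, τ) are complements of opens:
  closed(X, τ) = {∅, {p14}, {p15}, {p12, p14}, {p14, p15}, {p15, p16}, {p12, p14, p15}, {p14, p15, p16}, {p12, p14, p15, p16}, {p13, p14, p15, p16}, {p12, p13, p14, p15, p16}}.
int(A) = ⋃ {U ∈ τ : U ⊆ A}. Opens contained in A: ∅, {p12}, {p13}, {p12, p13}, {p13, p16}, {p12, p13, p16}.
Taking the union of these: int(A) = {p12, p13, p16}.
cl(A) = ⋂ {C closed : A ⊆ C}. Closed sets containing A: {p12, p13, p14, p15, p16}.
Intersecting these: cl(A) = {p12, p13, p14, p15, p16}.
∂A = cl(A) ∖ int(A) = {p12, p13, p14, p15, p16} ∖ {p12, p13, p16} = {p14, p15}.


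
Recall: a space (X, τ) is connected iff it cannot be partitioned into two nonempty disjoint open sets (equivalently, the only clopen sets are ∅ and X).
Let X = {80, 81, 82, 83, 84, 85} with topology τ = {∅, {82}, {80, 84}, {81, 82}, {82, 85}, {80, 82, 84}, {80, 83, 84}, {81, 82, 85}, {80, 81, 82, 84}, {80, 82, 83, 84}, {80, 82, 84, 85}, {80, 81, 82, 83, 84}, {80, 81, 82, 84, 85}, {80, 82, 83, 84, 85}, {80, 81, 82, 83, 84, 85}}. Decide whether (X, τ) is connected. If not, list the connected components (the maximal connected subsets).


(X, τ) is disconnected; components = [{80, 83, 84}, {81, 82, 85}].

Find clopen sets (U ∈ τ with X ∖ U ∈ τ):
  U = ∅, X ∖ U = {80, 81, 82, 83, 84, 85} — both open, so U is clopen.
  U = {80, 83, 84}, X ∖ U = {81, 82, 85} — both open, so U is clopen.
  U = {81, 82, 85}, X ∖ U = {80, 83, 84} — both open, so U is clopen.
  U = {80, 81, 82, 83, 84, 85}, X ∖ U = ∅ — both open, so U is clopen.
Nontrivial clopen(s) exist: e.g. {81, 82, 85}. So (X, τ) is disconnected.
Compute connected components by grouping points that agree on all clopens:
  component: {80, 83, 84}
  component: {81, 82, 85}


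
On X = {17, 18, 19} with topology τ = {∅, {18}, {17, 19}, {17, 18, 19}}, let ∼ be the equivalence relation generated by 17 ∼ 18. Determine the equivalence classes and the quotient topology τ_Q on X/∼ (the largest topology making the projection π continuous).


X/∼ = {[17=18], [19]}; |τ_Q| = 2.

Equivalence classes: [17=18], [19].
Quotient map π: X → X/∼ sends 17 ↦ [17=18], 18 ↦ [17=18], 19 ↦ [19].
For each subset V ⊆ X/∼, compute π^{-1}(V) ⊆ X and check whether π^{-1}(V) ∈ τ. V is open in τ_Q iff π^{-1}(V) ∈ τ.
  V = {}: π^{-1}(V) = ∅ ∈ τ ✓.
  V = {[17=18]}: π^{-1}(V) = {17, 18} ∉ τ ✗.
  V = {[19]}: π^{-1}(V) = {19} ∉ τ ✗.
  V = {[17=18], [19]}: π^{-1}(V) = {17, 18, 19} ∈ τ ✓.
Open sets in the quotient: τ_Q = {{}, {[17=18], [19]}} (2 elements).
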